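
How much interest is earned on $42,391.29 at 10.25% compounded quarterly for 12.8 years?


Compound interest earned = final amount − principal.
A = P(1 + r/n)^(nt) = $42,391.29 × (1 + 0.1025/4)^(4 × 12.8) = $154,843.46
Interest = A − P = $154,843.46 − $42,391.29 = $112,452.17

Interest = A - P = $112,452.17


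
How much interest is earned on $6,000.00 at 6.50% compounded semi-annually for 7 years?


Compound interest earned = final amount − principal.
A = P(1 + r/n)^(nt) = $6,000.00 × (1 + 0.065/2)^(2 × 7) = $9,388.84
Interest = A − P = $9,388.84 − $6,000.00 = $3,388.84

Interest = A - P = $3,388.84


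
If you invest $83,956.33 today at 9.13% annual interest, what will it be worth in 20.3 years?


Future value formula: FV = PV × (1 + r)^t
FV = $83,956.33 × (1 + 0.0913)^20.3
FV = $83,956.33 × 5.892049
FV = $494,674.81

FV = PV × (1 + r)^t = $494,674.81


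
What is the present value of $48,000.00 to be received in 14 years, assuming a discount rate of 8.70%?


Present value formula: PV = FV / (1 + r)^t
PV = $48,000.00 / (1 + 0.087)^14
PV = $48,000.00 / 3.215242
PV = $14,928.89

PV = FV / (1 + r)^t = $14,928.89


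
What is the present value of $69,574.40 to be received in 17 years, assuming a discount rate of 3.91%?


Present value formula: PV = FV / (1 + r)^t
PV = $69,574.40 / (1 + 0.0391)^17
PV = $69,574.40 / 1.9194414
PV = $36,247.21

PV = FV / (1 + r)^t = $36,247.21


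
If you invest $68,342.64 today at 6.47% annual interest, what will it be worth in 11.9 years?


Future value formula: FV = PV × (1 + r)^t
FV = $68,342.64 × (1 + 0.0647)^11.9
FV = $68,342.64 × 2.1086491
FV = $144,110.65

FV = PV × (1 + r)^t = $144,110.65


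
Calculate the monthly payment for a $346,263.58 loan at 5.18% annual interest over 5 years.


Loan payment formula: PMT = PV × r / (1 − (1 + r)^(−n))
Monthly rate r = 0.0518/12 ≈ 0.00431667, n = 60 months
Denominator: 1 − (1 + 0.0518/12)^(−60) = 0.22774664
PMT = $346,263.58 × (0.0518/12) / 0.22774664
PMT = $6,563.01 per month

PMT = PV × r / (1-(1+r)^(-n)) = $6,563.01/month


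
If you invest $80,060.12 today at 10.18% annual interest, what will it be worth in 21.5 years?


Future value formula: FV = PV × (1 + r)^t
FV = $80,060.12 × (1 + 0.1018)^21.5
FV = $80,060.12 × 8.03913854
FV = $643,614.40

FV = PV × (1 + r)^t = $643,614.40


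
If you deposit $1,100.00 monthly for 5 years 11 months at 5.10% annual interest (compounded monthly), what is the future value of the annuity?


Future value of an ordinary annuity: FV = PMT × ((1 + r)^n − 1) / r
Monthly rate r = 0.051/12 = 0.00425, n = 71
FV = $1,100.00 × ((1 + 0.051/12)^71 − 1) / (0.051/12)
FV = $1,100.00 × 82.672655
FV = $90,939.92

FV = PMT × ((1+r)^n - 1)/r = $90,939.92


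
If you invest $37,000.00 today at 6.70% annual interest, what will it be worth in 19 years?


Future value formula: FV = PV × (1 + r)^t
FV = $37,000.00 × (1 + 0.067)^19
FV = $37,000.00 × 3.4286564
FV = $126,860.29

FV = PV × (1 + r)^t = $126,860.29


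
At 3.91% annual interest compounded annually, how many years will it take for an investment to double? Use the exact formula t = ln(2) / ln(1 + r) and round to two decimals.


Doubling condition: (1 + r)^t = 2
Take ln of both sides: t × ln(1 + r) = ln(2)
t = ln(2) / ln(1 + r)
t = 0.693147 / 0.038355
t = 18.07

t = ln(2) / ln(1 + r) = 18.07 years


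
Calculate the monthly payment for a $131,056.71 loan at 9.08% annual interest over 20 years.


Loan payment formula: PMT = PV × r / (1 − (1 + r)^(−n))
Monthly rate r = 0.0908/12 ≈ 0.00756667, n = 240 months
Denominator: 1 − (1 + 0.0908/12)^(−240) = 0.836209
PMT = $131,056.71 × (0.0908/12) / 0.836209
PMT = $1,185.90 per month

PMT = PV × r / (1-(1+r)^(-n)) = $1,185.90/month


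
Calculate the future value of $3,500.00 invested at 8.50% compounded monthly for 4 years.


Compound interest formula: A = P(1 + r/n)^(nt)
A = $3,500.00 × (1 + 0.085/12)^(12 × 4)
Growth factor: (1 + 0.085/12)^48 = 1.403265
A = $3,500.00 × 1.403265
A = $4,911.43

A = P(1 + r/n)^(nt) = $4,911.43


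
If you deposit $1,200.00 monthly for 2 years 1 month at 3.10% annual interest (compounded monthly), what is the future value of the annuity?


Future value of an ordinary annuity: FV = PMT × ((1 + r)^n − 1) / r
Monthly rate r = 0.031/12 ≈ 0.00258333, n = 25
FV = $1,200.00 × ((1 + 0.031/12)^25 − 1) / (0.031/12)
FV = $1,200.00 × 25.790570
FV = $30,948.68

FV = PMT × ((1+r)^n - 1)/r = $30,948.68


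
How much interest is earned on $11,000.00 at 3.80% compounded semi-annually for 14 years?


Compound interest earned = final amount − principal.
A = P(1 + r/n)^(nt) = $11,000.00 × (1 + 0.038/2)^(2 × 14) = $18,632.44
Interest = A − P = $18,632.44 − $11,000.00 = $7,632.44

Interest = A - P = $7,632.44


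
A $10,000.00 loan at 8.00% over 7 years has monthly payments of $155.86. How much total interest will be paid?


Total paid over the life of the loan = PMT × n.
Total paid = $155.86 × 84 = $13,092.24
Total interest = total paid − principal = $13,092.24 − $10,000.00 = $3,092.24

Total interest = (PMT × n) - PV = $3,092.24


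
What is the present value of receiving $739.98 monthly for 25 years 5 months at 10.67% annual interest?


Present value of an ordinary annuity: PV = PMT × (1 − (1 + r)^(−n)) / r
Monthly rate r = 0.1067/12 ≈ 0.00889167, n = 305
PV = $739.98 × (1 − (1 + 0.1067/12)^(−305)) / (0.1067/12)
PV = $739.98 × 104.906388
PV = $77,628.63

PV = PMT × (1-(1+r)^(-n))/r = $77,628.63


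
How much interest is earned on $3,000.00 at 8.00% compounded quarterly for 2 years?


Compound interest earned = final amount − principal.
A = P(1 + r/n)^(nt) = $3,000.00 × (1 + 0.08/4)^(4 × 2) = $3,514.98
Interest = A − P = $3,514.98 − $3,000.00 = $514.98

Interest = A - P = $514.98


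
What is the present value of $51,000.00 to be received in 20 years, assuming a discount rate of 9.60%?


Present value formula: PV = FV / (1 + r)^t
PV = $51,000.00 / (1 + 0.096)^20
PV = $51,000.00 / 6.254766
PV = $8,153.78

PV = FV / (1 + r)^t = $8,153.78


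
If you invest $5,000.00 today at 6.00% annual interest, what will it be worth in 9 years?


Future value formula: FV = PV × (1 + r)^t
FV = $5,000.00 × (1 + 0.06)^9
FV = $5,000.00 × 1.68947896
FV = $8,447.39

FV = PV × (1 + r)^t = $8,447.39


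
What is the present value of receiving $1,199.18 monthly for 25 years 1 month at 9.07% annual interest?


Present value of an ordinary annuity: PV = PMT × (1 − (1 + r)^(−n)) / r
Monthly rate r = 0.0907/12 ≈ 0.00755833, n = 301
PV = $1,199.18 × (1 − (1 + 0.0907/12)^(−301)) / (0.0907/12)
PV = $1,199.18 × 118.587779
PV = $142,208.09

PV = PMT × (1-(1+r)^(-n))/r = $142,208.09


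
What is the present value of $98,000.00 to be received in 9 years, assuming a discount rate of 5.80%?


Present value formula: PV = FV / (1 + r)^t
PV = $98,000.00 / (1 + 0.058)^9
PV = $98,000.00 / 1.6610053
PV = $59,000.41

PV = FV / (1 + r)^t = $59,000.41


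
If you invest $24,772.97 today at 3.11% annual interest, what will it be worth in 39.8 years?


Future value formula: FV = PV × (1 + r)^t
FV = $24,772.97 × (1 + 0.0311)^39.8
FV = $24,772.97 × 3.38354001
FV = $83,820.34

FV = PV × (1 + r)^t = $83,820.34


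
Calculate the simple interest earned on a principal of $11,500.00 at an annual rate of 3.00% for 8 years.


Simple interest formula: I = P × r × t
I = $11,500.00 × 0.03 × 8
I = $2,760.00

I = P × r × t = $2,760.00


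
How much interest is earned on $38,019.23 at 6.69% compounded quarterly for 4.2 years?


Compound interest earned = final amount − principal.
A = P(1 + r/n)^(nt) = $38,019.23 × (1 + 0.0669/4)^(4 × 4.2) = $50,236.82
Interest = A − P = $50,236.82 − $38,019.23 = $12,217.59

Interest = A - P = $12,217.59


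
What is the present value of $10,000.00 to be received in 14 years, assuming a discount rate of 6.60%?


Present value formula: PV = FV / (1 + r)^t
PV = $10,000.00 / (1 + 0.066)^14
PV = $10,000.00 / 2.446813
PV = $4,086.95

PV = FV / (1 + r)^t = $4,086.95


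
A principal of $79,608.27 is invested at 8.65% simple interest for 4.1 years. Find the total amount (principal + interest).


Total amount formula: A = P(1 + rt) = P + P·r·t
Interest: I = P × r × t = $79,608.27 × 0.0865 × 4.1 = $28,233.07
A = P + I = $79,608.27 + $28,233.07 = $107,841.34

A = P + I = P(1 + rt) = $107,841.34


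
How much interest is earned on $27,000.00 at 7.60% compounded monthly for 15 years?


Compound interest earned = final amount − principal.
A = P(1 + r/n)^(nt) = $27,000.00 × (1 + 0.076/12)^(12 × 15) = $84,119.81
Interest = A − P = $84,119.81 − $27,000.00 = $57,119.81

Interest = A - P = $57,119.81


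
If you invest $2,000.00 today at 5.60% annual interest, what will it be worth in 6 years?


Future value formula: FV = PV × (1 + r)^t
FV = $2,000.00 × (1 + 0.056)^6
FV = $2,000.00 × 1.386703
FV = $2,773.41

FV = PV × (1 + r)^t = $2,773.41


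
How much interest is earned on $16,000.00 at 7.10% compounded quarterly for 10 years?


Compound interest earned = final amount − principal.
A = P(1 + r/n)^(nt) = $16,000.00 × (1 + 0.071/4)^(4 × 10) = $32,341.82
Interest = A − P = $32,341.82 − $16,000.00 = $16,341.82

Interest = A - P = $16,341.82


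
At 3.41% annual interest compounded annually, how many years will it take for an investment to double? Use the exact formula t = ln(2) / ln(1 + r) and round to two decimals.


Doubling condition: (1 + r)^t = 2
Take ln of both sides: t × ln(1 + r) = ln(2)
t = ln(2) / ln(1 + r)
t = 0.693147 / 0.033531
t = 20.67

t = ln(2) / ln(1 + r) = 20.67 years


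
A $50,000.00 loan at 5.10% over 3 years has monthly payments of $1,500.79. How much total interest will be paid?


Total paid over the life of the loan = PMT × n.
Total paid = $1,500.79 × 36 = $54,028.44
Total interest = total paid − principal = $54,028.44 − $50,000.00 = $4,028.44

Total interest = (PMT × n) - PV = $4,028.44


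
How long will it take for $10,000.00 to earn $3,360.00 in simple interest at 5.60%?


Rearrange the simple interest formula for t:
I = P × r × t  ⇒  t = I / (P × r)
t = $3,360.00 / ($10,000.00 × 0.056)
t = 6

t = I/(P×r) = 6 years


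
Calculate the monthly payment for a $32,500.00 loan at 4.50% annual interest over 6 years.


Loan payment formula: PMT = PV × r / (1 − (1 + r)^(−n))
Monthly rate r = 0.045/12 = 0.00375, n = 72 months
Denominator: 1 − (1 + 0.045/12)^(−72) = 0.236235
PMT = $32,500.00 × (0.045/12) / 0.236235
PMT = $515.91 per month

PMT = PV × r / (1-(1+r)^(-n)) = $515.91/month


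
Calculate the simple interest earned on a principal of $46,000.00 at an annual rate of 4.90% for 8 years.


Simple interest formula: I = P × r × t
I = $46,000.00 × 0.049 × 8
I = $18,032.00

I = P × r × t = $18,032.00


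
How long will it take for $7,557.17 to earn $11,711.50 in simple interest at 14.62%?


Rearrange the simple interest formula for t:
I = P × r × t  ⇒  t = I / (P × r)
t = $11,711.50 / ($7,557.17 × 0.1462)
t = 10.6

t = I/(P×r) = 10.6 years


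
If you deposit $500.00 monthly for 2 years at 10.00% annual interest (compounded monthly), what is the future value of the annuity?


Future value of an ordinary annuity: FV = PMT × ((1 + r)^n − 1) / r
Monthly rate r = 0.1/12 ≈ 0.00833333, n = 24
FV = $500.00 × ((1 + 0.1/12)^24 − 1) / (0.1/12)
FV = $500.00 × 26.446915
FV = $13,223.46

FV = PMT × ((1+r)^n - 1)/r = $13,223.46


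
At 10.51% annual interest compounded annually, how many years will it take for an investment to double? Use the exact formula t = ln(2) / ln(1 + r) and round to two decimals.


Doubling condition: (1 + r)^t = 2
Take ln of both sides: t × ln(1 + r) = ln(2)
t = ln(2) / ln(1 + r)
t = 0.693147 / 0.099936
t = 6.94

t = ln(2) / ln(1 + r) = 6.94 years


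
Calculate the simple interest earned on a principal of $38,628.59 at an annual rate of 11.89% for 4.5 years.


Simple interest formula: I = P × r × t
I = $38,628.59 × 0.1189 × 4.5
I = $20,668.23

I = P × r × t = $20,668.23


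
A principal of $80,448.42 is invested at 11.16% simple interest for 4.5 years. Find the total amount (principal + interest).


Total amount formula: A = P(1 + rt) = P + P·r·t
Interest: I = P × r × t = $80,448.42 × 0.1116 × 4.5 = $40,401.20
A = P + I = $80,448.42 + $40,401.20 = $120,849.62

A = P + I = P(1 + rt) = $120,849.62


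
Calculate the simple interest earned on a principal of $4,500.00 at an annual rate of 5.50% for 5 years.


Simple interest formula: I = P × r × t
I = $4,500.00 × 0.055 × 5
I = $1,237.50

I = P × r × t = $1,237.50


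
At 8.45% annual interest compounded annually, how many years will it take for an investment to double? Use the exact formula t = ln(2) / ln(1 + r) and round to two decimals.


Doubling condition: (1 + r)^t = 2
Take ln of both sides: t × ln(1 + r) = ln(2)
t = ln(2) / ln(1 + r)
t = 0.693147 / 0.081119
t = 8.54

t = ln(2) / ln(1 + r) = 8.54 years


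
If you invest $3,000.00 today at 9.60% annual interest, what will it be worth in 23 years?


Future value formula: FV = PV × (1 + r)^t
FV = $3,000.00 × (1 + 0.096)^23
FV = $3,000.00 × 8.2346045
FV = $24,703.81

FV = PV × (1 + r)^t = $24,703.81


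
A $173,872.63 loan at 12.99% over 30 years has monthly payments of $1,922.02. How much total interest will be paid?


Total paid over the life of the loan = PMT × n.
Total paid = $1,922.02 × 360 = $691,927.20
Total interest = total paid − principal = $691,927.20 − $173,872.63 = $518,054.57

Total interest = (PMT × n) - PV = $518,054.57


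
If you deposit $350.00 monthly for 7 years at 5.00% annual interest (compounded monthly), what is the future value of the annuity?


Future value of an ordinary annuity: FV = PMT × ((1 + r)^n − 1) / r
Monthly rate r = 0.05/12 ≈ 0.00416667, n = 84
FV = $350.00 × ((1 + 0.05/12)^84 − 1) / (0.05/12)
FV = $350.00 × 100.328653
FV = $35,115.03

FV = PMT × ((1+r)^n - 1)/r = $35,115.03


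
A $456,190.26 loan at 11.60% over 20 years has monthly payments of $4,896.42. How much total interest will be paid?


Total paid over the life of the loan = PMT × n.
Total paid = $4,896.42 × 240 = $1,175,140.80
Total interest = total paid − principal = $1,175,140.80 − $456,190.26 = $718,950.54

Total interest = (PMT × n) - PV = $718,950.54


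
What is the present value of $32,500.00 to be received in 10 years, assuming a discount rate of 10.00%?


Present value formula: PV = FV / (1 + r)^t
PV = $32,500.00 / (1 + 0.1)^10
PV = $32,500.00 / 2.593742
PV = $12,530.16

PV = FV / (1 + r)^t = $12,530.16


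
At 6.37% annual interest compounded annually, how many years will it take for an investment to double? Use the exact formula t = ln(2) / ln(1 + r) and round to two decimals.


Doubling condition: (1 + r)^t = 2
Take ln of both sides: t × ln(1 + r) = ln(2)
t = ln(2) / ln(1 + r)
t = 0.693147 / 0.061753
t = 11.22

t = ln(2) / ln(1 + r) = 11.22 years


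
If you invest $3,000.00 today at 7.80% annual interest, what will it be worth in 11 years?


Future value formula: FV = PV × (1 + r)^t
FV = $3,000.00 × (1 + 0.078)^11
FV = $3,000.00 × 2.284580
FV = $6,853.74

FV = PV × (1 + r)^t = $6,853.74


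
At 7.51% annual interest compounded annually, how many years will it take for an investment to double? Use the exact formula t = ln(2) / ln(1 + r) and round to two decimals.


Doubling condition: (1 + r)^t = 2
Take ln of both sides: t × ln(1 + r) = ln(2)
t = ln(2) / ln(1 + r)
t = 0.693147 / 0.072414
t = 9.57

t = ln(2) / ln(1 + r) = 9.57 years


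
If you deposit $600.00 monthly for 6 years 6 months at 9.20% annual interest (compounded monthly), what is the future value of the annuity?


Future value of an ordinary annuity: FV = PMT × ((1 + r)^n − 1) / r
Monthly rate r = 0.092/12 ≈ 0.00766667, n = 78
FV = $600.00 × ((1 + 0.092/12)^78 − 1) / (0.092/12)
FV = $600.00 × 106.217681
FV = $63,730.61

FV = PMT × ((1+r)^n - 1)/r = $63,730.61


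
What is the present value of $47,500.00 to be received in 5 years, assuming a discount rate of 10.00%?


Present value formula: PV = FV / (1 + r)^t
PV = $47,500.00 / (1 + 0.1)^5
PV = $47,500.00 / 1.610510
PV = $29,493.76

PV = FV / (1 + r)^t = $29,493.76


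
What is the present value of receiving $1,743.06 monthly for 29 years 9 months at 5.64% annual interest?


Present value of an ordinary annuity: PV = PMT × (1 − (1 + r)^(−n)) / r
Monthly rate r = 0.0564/12 = 0.0047, n = 357
PV = $1,743.06 × (1 − (1 + 0.0564/12)^(−357)) / (0.0564/12)
PV = $1,743.06 × 172.872054
PV = $301,326.36

PV = PMT × (1-(1+r)^(-n))/r = $301,326.36


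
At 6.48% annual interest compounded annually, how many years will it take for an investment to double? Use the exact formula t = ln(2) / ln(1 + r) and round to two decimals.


Doubling condition: (1 + r)^t = 2
Take ln of both sides: t × ln(1 + r) = ln(2)
t = ln(2) / ln(1 + r)
t = 0.693147 / 0.062787
t = 11.04

t = ln(2) / ln(1 + r) = 11.04 years


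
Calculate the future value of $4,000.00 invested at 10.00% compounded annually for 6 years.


Compound interest formula: A = P(1 + r/n)^(nt)
A = $4,000.00 × (1 + 0.1/1)^(1 × 6)
Growth factor: (1 + 0.1/1)^6 = 1.771561
A = $4,000.00 × 1.771561
A = $7,086.24

A = P(1 + r/n)^(nt) = $7,086.24


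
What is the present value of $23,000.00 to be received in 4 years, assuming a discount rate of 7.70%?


Present value formula: PV = FV / (1 + r)^t
PV = $23,000.00 / (1 + 0.077)^4
PV = $23,000.00 / 1.345435
PV = $17,094.84

PV = FV / (1 + r)^t = $17,094.84


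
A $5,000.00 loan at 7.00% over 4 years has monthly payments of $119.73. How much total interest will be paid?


Total paid over the life of the loan = PMT × n.
Total paid = $119.73 × 48 = $5,747.04
Total interest = total paid − principal = $5,747.04 − $5,000.00 = $747.04

Total interest = (PMT × n) - PV = $747.04


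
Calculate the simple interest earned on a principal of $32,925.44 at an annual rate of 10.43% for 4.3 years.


Simple interest formula: I = P × r × t
I = $32,925.44 × 0.1043 × 4.3
I = $14,766.73

I = P × r × t = $14,766.73


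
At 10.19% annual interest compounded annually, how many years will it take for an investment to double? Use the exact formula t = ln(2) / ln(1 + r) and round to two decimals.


Doubling condition: (1 + r)^t = 2
Take ln of both sides: t × ln(1 + r) = ln(2)
t = ln(2) / ln(1 + r)
t = 0.693147 / 0.097036
t = 7.14

t = ln(2) / ln(1 + r) = 7.14 years


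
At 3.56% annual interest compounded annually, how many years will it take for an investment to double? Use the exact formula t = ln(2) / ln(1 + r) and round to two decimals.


Doubling condition: (1 + r)^t = 2
Take ln of both sides: t × ln(1 + r) = ln(2)
t = ln(2) / ln(1 + r)
t = 0.693147 / 0.034981
t = 19.81

t = ln(2) / ln(1 + r) = 19.81 years


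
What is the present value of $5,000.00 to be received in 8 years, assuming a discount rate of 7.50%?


Present value formula: PV = FV / (1 + r)^t
PV = $5,000.00 / (1 + 0.075)^8
PV = $5,000.00 / 1.783478
PV = $2,803.51

PV = FV / (1 + r)^t = $2,803.51


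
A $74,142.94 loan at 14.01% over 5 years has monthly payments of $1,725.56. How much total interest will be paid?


Total paid over the life of the loan = PMT × n.
Total paid = $1,725.56 × 60 = $103,533.60
Total interest = total paid − principal = $103,533.60 − $74,142.94 = $29,390.66

Total interest = (PMT × n) - PV = $29,390.66


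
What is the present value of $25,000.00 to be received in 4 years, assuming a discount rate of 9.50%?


Present value formula: PV = FV / (1 + r)^t
PV = $25,000.00 / (1 + 0.095)^4
PV = $25,000.00 / 1.437661
PV = $17,389.36

PV = FV / (1 + r)^t = $17,389.36


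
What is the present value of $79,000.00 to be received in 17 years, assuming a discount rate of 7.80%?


Present value formula: PV = FV / (1 + r)^t
PV = $79,000.00 / (1 + 0.078)^17
PV = $79,000.00 / 3.585246
PV = $22,034.75

PV = FV / (1 + r)^t = $22,034.75


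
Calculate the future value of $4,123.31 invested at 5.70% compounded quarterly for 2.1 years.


Compound interest formula: A = P(1 + r/n)^(nt)
A = $4,123.31 × (1 + 0.057/4)^(4 × 2.1)
Growth factor: (1 + 0.057/4)^8.4 = 1.126207
A = $4,123.31 × 1.126207
A = $4,643.70

A = P(1 + r/n)^(nt) = $4,643.70


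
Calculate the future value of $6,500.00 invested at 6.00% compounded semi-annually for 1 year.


Compound interest formula: A = P(1 + r/n)^(nt)
A = $6,500.00 × (1 + 0.06/2)^(2 × 1)
Growth factor: (1 + 0.06/2)^2 = 1.060900
A = $6,500.00 × 1.060900
A = $6,895.85

A = P(1 + r/n)^(nt) = $6,895.85


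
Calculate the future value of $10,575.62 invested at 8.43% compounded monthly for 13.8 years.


Compound interest formula: A = P(1 + r/n)^(nt)
A = $10,575.62 × (1 + 0.0843/12)^(12 × 13.8)
Growth factor: (1 + 0.0843/12)^165.6 = 3.1876144
A = $10,575.62 × 3.1876144
A = $33,711.00

A = P(1 + r/n)^(nt) = $33,711.00


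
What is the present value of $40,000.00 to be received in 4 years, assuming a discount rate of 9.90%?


Present value formula: PV = FV / (1 + r)^t
PV = $40,000.00 / (1 + 0.099)^4
PV = $40,000.00 / 1.4587833
PV = $27,420.11

PV = FV / (1 + r)^t = $27,420.11


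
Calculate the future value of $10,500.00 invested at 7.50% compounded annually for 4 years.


Compound interest formula: A = P(1 + r/n)^(nt)
A = $10,500.00 × (1 + 0.075/1)^(1 × 4)
Growth factor: (1 + 0.075/1)^4 = 1.3354691
A = $10,500.00 × 1.3354691
A = $14,022.43

A = P(1 + r/n)^(nt) = $14,022.43


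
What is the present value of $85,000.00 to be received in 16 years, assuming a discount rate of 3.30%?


Present value formula: PV = FV / (1 + r)^t
PV = $85,000.00 / (1 + 0.033)^16
PV = $85,000.00 / 1.681145
PV = $50,560.78

PV = FV / (1 + r)^t = $50,560.78


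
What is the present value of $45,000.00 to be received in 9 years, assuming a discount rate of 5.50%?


Present value formula: PV = FV / (1 + r)^t
PV = $45,000.00 / (1 + 0.055)^9
PV = $45,000.00 / 1.619094
PV = $27,793.32

PV = FV / (1 + r)^t = $27,793.32


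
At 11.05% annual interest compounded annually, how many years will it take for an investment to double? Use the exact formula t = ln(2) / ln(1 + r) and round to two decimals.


Doubling condition: (1 + r)^t = 2
Take ln of both sides: t × ln(1 + r) = ln(2)
t = ln(2) / ln(1 + r)
t = 0.693147 / 0.104810
t = 6.61

t = ln(2) / ln(1 + r) = 6.61 years


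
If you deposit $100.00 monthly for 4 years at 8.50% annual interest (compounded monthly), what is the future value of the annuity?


Future value of an ordinary annuity: FV = PMT × ((1 + r)^n − 1) / r
Monthly rate r = 0.085/12 ≈ 0.00708333, n = 48
FV = $100.00 × ((1 + 0.085/12)^48 − 1) / (0.085/12)
FV = $100.00 × 56.931495
FV = $5,693.15

FV = PMT × ((1+r)^n - 1)/r = $5,693.15


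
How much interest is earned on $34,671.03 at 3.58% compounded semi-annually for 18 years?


Compound interest earned = final amount − principal.
A = P(1 + r/n)^(nt) = $34,671.03 × (1 + 0.0358/2)^(2 × 18) = $65,667.56
Interest = A − P = $65,667.56 − $34,671.03 = $30,996.53

Interest = A - P = $30,996.53


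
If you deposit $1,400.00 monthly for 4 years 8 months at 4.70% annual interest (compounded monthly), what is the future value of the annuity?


Future value of an ordinary annuity: FV = PMT × ((1 + r)^n − 1) / r
Monthly rate r = 0.047/12 ≈ 0.00391667, n = 56
FV = $1,400.00 × ((1 + 0.047/12)^56 − 1) / (0.047/12)
FV = $1,400.00 × 62.479897
FV = $87,471.86

FV = PMT × ((1+r)^n - 1)/r = $87,471.86


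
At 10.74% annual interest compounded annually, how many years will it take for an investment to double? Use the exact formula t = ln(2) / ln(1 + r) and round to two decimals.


Doubling condition: (1 + r)^t = 2
Take ln of both sides: t × ln(1 + r) = ln(2)
t = ln(2) / ln(1 + r)
t = 0.693147 / 0.102015
t = 6.79

t = ln(2) / ln(1 + r) = 6.79 years


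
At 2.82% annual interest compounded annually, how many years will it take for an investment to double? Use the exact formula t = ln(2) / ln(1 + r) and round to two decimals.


Doubling condition: (1 + r)^t = 2
Take ln of both sides: t × ln(1 + r) = ln(2)
t = ln(2) / ln(1 + r)
t = 0.693147 / 0.027810
t = 24.92

t = ln(2) / ln(1 + r) = 24.92 years


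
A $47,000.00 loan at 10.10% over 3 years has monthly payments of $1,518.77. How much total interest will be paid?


Total paid over the life of the loan = PMT × n.
Total paid = $1,518.77 × 36 = $54,675.72
Total interest = total paid − principal = $54,675.72 − $47,000.00 = $7,675.72

Total interest = (PMT × n) - PV = $7,675.72


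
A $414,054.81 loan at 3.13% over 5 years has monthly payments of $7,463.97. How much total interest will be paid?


Total paid over the life of the loan = PMT × n.
Total paid = $7,463.97 × 60 = $447,838.20
Total interest = total paid − principal = $447,838.20 − $414,054.81 = $33,783.39

Total interest = (PMT × n) - PV = $33,783.39


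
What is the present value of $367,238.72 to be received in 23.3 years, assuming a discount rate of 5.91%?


Present value formula: PV = FV / (1 + r)^t
PV = $367,238.72 / (1 + 0.0591)^23.3
PV = $367,238.72 / 3.8109334
PV = $96,364.51

PV = FV / (1 + r)^t = $96,364.51


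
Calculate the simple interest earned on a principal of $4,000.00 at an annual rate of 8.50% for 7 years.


Simple interest formula: I = P × r × t
I = $4,000.00 × 0.085 × 7
I = $2,380.00

I = P × r × t = $2,380.00


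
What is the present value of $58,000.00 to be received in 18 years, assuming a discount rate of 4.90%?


Present value formula: PV = FV / (1 + r)^t
PV = $58,000.00 / (1 + 0.049)^18
PV = $58,000.00 / 2.365695
PV = $24,517.11

PV = FV / (1 + r)^t = $24,517.11


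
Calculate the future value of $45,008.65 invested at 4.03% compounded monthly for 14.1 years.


Compound interest formula: A = P(1 + r/n)^(nt)
A = $45,008.65 × (1 + 0.0403/12)^(12 × 14.1)
Growth factor: (1 + 0.0403/12)^169.2 = 1.7634603
A = $45,008.65 × 1.7634603
A = $79,370.97

A = P(1 + r/n)^(nt) = $79,370.97


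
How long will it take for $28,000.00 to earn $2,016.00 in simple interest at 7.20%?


Rearrange the simple interest formula for t:
I = P × r × t  ⇒  t = I / (P × r)
t = $2,016.00 / ($28,000.00 × 0.072)
t = 1

t = I/(P×r) = 1 year


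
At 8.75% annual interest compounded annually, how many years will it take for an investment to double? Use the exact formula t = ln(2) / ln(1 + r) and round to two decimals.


Doubling condition: (1 + r)^t = 2
Take ln of both sides: t × ln(1 + r) = ln(2)
t = ln(2) / ln(1 + r)
t = 0.693147 / 0.083881
t = 8.26

t = ln(2) / ln(1 + r) = 8.26 years


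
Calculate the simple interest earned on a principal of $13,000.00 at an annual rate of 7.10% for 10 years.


Simple interest formula: I = P × r × t
I = $13,000.00 × 0.071 × 10
I = $9,230.00

I = P × r × t = $9,230.00


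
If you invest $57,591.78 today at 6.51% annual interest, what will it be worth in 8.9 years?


Future value formula: FV = PV × (1 + r)^t
FV = $57,591.78 × (1 + 0.0651)^8.9
FV = $57,591.78 × 1.7529698
FV = $100,956.65

FV = PV × (1 + r)^t = $100,956.65


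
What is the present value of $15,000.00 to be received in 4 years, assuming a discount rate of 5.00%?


Present value formula: PV = FV / (1 + r)^t
PV = $15,000.00 / (1 + 0.05)^4
PV = $15,000.00 / 1.215506
PV = $12,340.54

PV = FV / (1 + r)^t = $12,340.54


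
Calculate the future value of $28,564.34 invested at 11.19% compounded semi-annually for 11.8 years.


Compound interest formula: A = P(1 + r/n)^(nt)
A = $28,564.34 × (1 + 0.1119/2)^(2 × 11.8)
Growth factor: (1 + 0.1119/2)^23.6 = 3.6139585
A = $28,564.34 × 3.6139585
A = $103,230.34

A = P(1 + r/n)^(nt) = $103,230.34


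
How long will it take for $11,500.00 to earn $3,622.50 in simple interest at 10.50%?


Rearrange the simple interest formula for t:
I = P × r × t  ⇒  t = I / (P × r)
t = $3,622.50 / ($11,500.00 × 0.105)
t = 3

t = I/(P×r) = 3 years


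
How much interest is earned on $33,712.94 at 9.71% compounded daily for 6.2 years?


Compound interest earned = final amount − principal.
A = P(1 + r/n)^(nt) = $33,712.94 × (1 + 0.0971/365)^(365 × 6.2) = $61,548.27
Interest = A − P = $61,548.27 − $33,712.94 = $27,835.33

Interest = A - P = $27,835.33


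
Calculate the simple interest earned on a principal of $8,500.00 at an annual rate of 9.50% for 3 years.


Simple interest formula: I = P × r × t
I = $8,500.00 × 0.095 × 3
I = $2,422.50

I = P × r × t = $2,422.50


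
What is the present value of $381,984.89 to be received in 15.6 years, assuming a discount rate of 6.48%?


Present value formula: PV = FV / (1 + r)^t
PV = $381,984.89 / (1 + 0.0648)^15.6
PV = $381,984.89 / 2.663063
PV = $143,438.17

PV = FV / (1 + r)^t = $143,438.17


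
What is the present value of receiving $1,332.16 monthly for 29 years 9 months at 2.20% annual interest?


Present value of an ordinary annuity: PV = PMT × (1 − (1 + r)^(−n)) / r
Monthly rate r = 0.022/12 ≈ 0.00183333, n = 357
PV = $1,332.16 × (1 − (1 + 0.022/12)^(−357)) / (0.022/12)
PV = $1,332.16 × 261.810894
PV = $348,774.00

PV = PMT × (1-(1+r)^(-n))/r = $348,774.00


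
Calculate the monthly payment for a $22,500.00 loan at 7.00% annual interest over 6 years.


Loan payment formula: PMT = PV × r / (1 − (1 + r)^(−n))
Monthly rate r = 0.07/12 ≈ 0.00583333, n = 72 months
Denominator: 1 − (1 + 0.07/12)^(−72) = 0.342151
PMT = $22,500.00 × (0.07/12) / 0.342151
PMT = $383.60 per month

PMT = PV × r / (1-(1+r)^(-n)) = $383.60/month


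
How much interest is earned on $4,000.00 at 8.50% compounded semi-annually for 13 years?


Compound interest earned = final amount − principal.
A = P(1 + r/n)^(nt) = $4,000.00 × (1 + 0.085/2)^(2 × 13) = $11,804.23
Interest = A − P = $11,804.23 − $4,000.00 = $7,804.23

Interest = A - P = $7,804.23


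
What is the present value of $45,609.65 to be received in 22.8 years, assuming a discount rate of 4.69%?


Present value formula: PV = FV / (1 + r)^t
PV = $45,609.65 / (1 + 0.0469)^22.8
PV = $45,609.65 / 2.843404
PV = $16,040.51

PV = FV / (1 + r)^t = $16,040.51


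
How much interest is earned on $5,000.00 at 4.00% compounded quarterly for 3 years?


Compound interest earned = final amount − principal.
A = P(1 + r/n)^(nt) = $5,000.00 × (1 + 0.04/4)^(4 × 3) = $5,634.13
Interest = A − P = $5,634.13 − $5,000.00 = $634.13

Interest = A - P = $634.13


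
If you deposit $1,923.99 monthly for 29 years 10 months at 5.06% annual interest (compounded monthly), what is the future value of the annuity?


Future value of an ordinary annuity: FV = PMT × ((1 + r)^n − 1) / r
Monthly rate r = 0.0506/12 ≈ 0.00421667, n = 358
FV = $1,923.99 × ((1 + 0.0506/12)^358 − 1) / (0.0506/12)
FV = $1,923.99 × 832.513496
FV = $1,601,747.64

FV = PMT × ((1+r)^n - 1)/r = $1,601,747.64


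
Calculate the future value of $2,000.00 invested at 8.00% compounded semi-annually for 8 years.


Compound interest formula: A = P(1 + r/n)^(nt)
A = $2,000.00 × (1 + 0.08/2)^(2 × 8)
Growth factor: (1 + 0.08/2)^16 = 1.872981
A = $2,000.00 × 1.872981
A = $3,745.96

A = P(1 + r/n)^(nt) = $3,745.96


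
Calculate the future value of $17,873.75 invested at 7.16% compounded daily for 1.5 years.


Compound interest formula: A = P(1 + r/n)^(nt)
A = $17,873.75 × (1 + 0.0716/365)^(365 × 1.5)
Growth factor: (1 + 0.0716/365)^547.5 = 1.113368
A = $17,873.75 × 1.113368
A = $19,900.06

A = P(1 + r/n)^(nt) = $19,900.06


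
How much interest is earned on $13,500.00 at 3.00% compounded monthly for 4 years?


Compound interest earned = final amount − principal.
A = P(1 + r/n)^(nt) = $13,500.00 × (1 + 0.03/12)^(12 × 4) = $15,218.93
Interest = A − P = $15,218.93 − $13,500.00 = $1,718.93

Interest = A - P = $1,718.93


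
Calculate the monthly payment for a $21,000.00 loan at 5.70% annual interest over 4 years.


Loan payment formula: PMT = PV × r / (1 − (1 + r)^(−n))
Monthly rate r = 0.057/12 = 0.00475, n = 48 months
Denominator: 1 − (1 + 0.057/12)^(−48) = 0.203446
PMT = $21,000.00 × (0.057/12) / 0.203446
PMT = $490.30 per month

PMT = PV × r / (1-(1+r)^(-n)) = $490.30/month


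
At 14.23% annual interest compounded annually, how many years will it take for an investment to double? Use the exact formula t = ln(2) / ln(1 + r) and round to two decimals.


Doubling condition: (1 + r)^t = 2
Take ln of both sides: t × ln(1 + r) = ln(2)
t = ln(2) / ln(1 + r)
t = 0.693147 / 0.133044
t = 5.21

t = ln(2) / ln(1 + r) = 5.21 years


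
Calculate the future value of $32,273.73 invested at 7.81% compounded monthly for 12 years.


Compound interest formula: A = P(1 + r/n)^(nt)
A = $32,273.73 × (1 + 0.0781/12)^(12 × 12)
Growth factor: (1 + 0.0781/12)^144 = 2.5450833
A = $32,273.73 × 2.5450833
A = $82,139.33

A = P(1 + r/n)^(nt) = $82,139.33


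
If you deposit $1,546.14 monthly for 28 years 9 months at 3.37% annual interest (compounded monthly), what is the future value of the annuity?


Future value of an ordinary annuity: FV = PMT × ((1 + r)^n − 1) / r
Monthly rate r = 0.0337/12 ≈ 0.00280833, n = 345
FV = $1,546.14 × ((1 + 0.0337/12)^345 − 1) / (0.0337/12)
FV = $1,546.14 × 580.914936
FV = $898,175.82

FV = PMT × ((1+r)^n - 1)/r = $898,175.82


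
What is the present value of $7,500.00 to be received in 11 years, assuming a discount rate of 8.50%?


Present value formula: PV = FV / (1 + r)^t
PV = $7,500.00 / (1 + 0.085)^11
PV = $7,500.00 / 2.453167
PV = $3,057.27

PV = FV / (1 + r)^t = $3,057.27


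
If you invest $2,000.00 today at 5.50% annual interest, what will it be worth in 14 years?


Future value formula: FV = PV × (1 + r)^t
FV = $2,000.00 × (1 + 0.055)^14
FV = $2,000.00 × 2.116091
FV = $4,232.18

FV = PV × (1 + r)^t = $4,232.18


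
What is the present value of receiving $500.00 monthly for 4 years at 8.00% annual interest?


Present value of an ordinary annuity: PV = PMT × (1 − (1 + r)^(−n)) / r
Monthly rate r = 0.08/12 ≈ 0.00666667, n = 48
PV = $500.00 × (1 − (1 + 0.08/12)^(−48)) / (0.08/12)
PV = $500.00 × 40.961913
PV = $20,480.96

PV = PMT × (1-(1+r)^(-n))/r = $20,480.96


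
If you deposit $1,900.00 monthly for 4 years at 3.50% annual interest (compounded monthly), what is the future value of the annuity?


Future value of an ordinary annuity: FV = PMT × ((1 + r)^n − 1) / r
Monthly rate r = 0.035/12 ≈ 0.00291667, n = 48
FV = $1,900.00 × ((1 + 0.035/12)^48 − 1) / (0.035/12)
FV = $1,900.00 × 51.442091
FV = $97,739.97

FV = PMT × ((1+r)^n - 1)/r = $97,739.97


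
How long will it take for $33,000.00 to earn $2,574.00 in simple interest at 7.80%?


Rearrange the simple interest formula for t:
I = P × r × t  ⇒  t = I / (P × r)
t = $2,574.00 / ($33,000.00 × 0.078)
t = 1

t = I/(P×r) = 1 year


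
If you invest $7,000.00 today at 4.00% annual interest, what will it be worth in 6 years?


Future value formula: FV = PV × (1 + r)^t
FV = $7,000.00 × (1 + 0.04)^6
FV = $7,000.00 × 1.265319
FV = $8,857.23

FV = PV × (1 + r)^t = $8,857.23


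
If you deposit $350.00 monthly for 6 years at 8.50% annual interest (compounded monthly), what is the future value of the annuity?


Future value of an ordinary annuity: FV = PMT × ((1 + r)^n − 1) / r
Monthly rate r = 0.085/12 ≈ 0.00708333, n = 72
FV = $350.00 × ((1 + 0.085/12)^72 − 1) / (0.085/12)
FV = $350.00 × 93.501188
FV = $32,725.42

FV = PMT × ((1+r)^n - 1)/r = $32,725.42


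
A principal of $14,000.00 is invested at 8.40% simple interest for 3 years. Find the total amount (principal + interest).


Total amount formula: A = P(1 + rt) = P + P·r·t
Interest: I = P × r × t = $14,000.00 × 0.084 × 3 = $3,528.00
A = P + I = $14,000.00 + $3,528.00 = $17,528.00

A = P + I = P(1 + rt) = $17,528.00


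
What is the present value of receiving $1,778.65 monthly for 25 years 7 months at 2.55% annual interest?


Present value of an ordinary annuity: PV = PMT × (1 − (1 + r)^(−n)) / r
Monthly rate r = 0.0255/12 = 0.002125, n = 307
PV = $1,778.65 × (1 − (1 + 0.0255/12)^(−307)) / (0.0255/12)
PV = $1,778.65 × 225.332706
PV = $400,788.02

PV = PMT × (1-(1+r)^(-n))/r = $400,788.02


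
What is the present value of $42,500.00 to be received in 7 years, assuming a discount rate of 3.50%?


Present value formula: PV = FV / (1 + r)^t
PV = $42,500.00 / (1 + 0.035)^7
PV = $42,500.00 / 1.272279
PV = $33,404.62

PV = FV / (1 + r)^t = $33,404.62


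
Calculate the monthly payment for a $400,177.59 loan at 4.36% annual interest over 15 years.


Loan payment formula: PMT = PV × r / (1 − (1 + r)^(−n))
Monthly rate r = 0.0436/12 ≈ 0.00363333, n = 180 months
Denominator: 1 − (1 + 0.0436/12)^(−180) = 0.4794216
PMT = $400,177.59 × (0.0436/12) / 0.4794216
PMT = $3,032.78 per month

PMT = PV × r / (1-(1+r)^(-n)) = $3,032.78/month


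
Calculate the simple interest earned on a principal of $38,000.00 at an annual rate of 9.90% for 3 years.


Simple interest formula: I = P × r × t
I = $38,000.00 × 0.099 × 3
I = $11,286.00

I = P × r × t = $11,286.00


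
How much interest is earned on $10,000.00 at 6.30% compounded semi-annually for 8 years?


Compound interest earned = final amount − principal.
A = P(1 + r/n)^(nt) = $10,000.00 × (1 + 0.063/2)^(2 × 8) = $16,425.09
Interest = A − P = $16,425.09 − $10,000.00 = $6,425.09

Interest = A - P = $6,425.09


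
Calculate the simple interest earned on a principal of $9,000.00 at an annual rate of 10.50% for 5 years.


Simple interest formula: I = P × r × t
I = $9,000.00 × 0.105 × 5
I = $4,725.00

I = P × r × t = $4,725.00


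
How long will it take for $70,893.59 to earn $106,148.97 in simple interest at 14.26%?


Rearrange the simple interest formula for t:
I = P × r × t  ⇒  t = I / (P × r)
t = $106,148.97 / ($70,893.59 × 0.1426)
t = 10.5

t = I/(P×r) = 10.5 years


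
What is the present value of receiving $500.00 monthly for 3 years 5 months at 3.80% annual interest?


Present value of an ordinary annuity: PV = PMT × (1 − (1 + r)^(−n)) / r
Monthly rate r = 0.038/12 ≈ 0.00316667, n = 41
PV = $500.00 × (1 − (1 + 0.038/12)^(−41)) / (0.038/12)
PV = $500.00 × 38.393062
PV = $19,196.53

PV = PMT × (1-(1+r)^(-n))/r = $19,196.53


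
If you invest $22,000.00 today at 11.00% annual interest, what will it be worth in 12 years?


Future value formula: FV = PV × (1 + r)^t
FV = $22,000.00 × (1 + 0.11)^12
FV = $22,000.00 × 3.4984506
FV = $76,965.91

FV = PV × (1 + r)^t = $76,965.91


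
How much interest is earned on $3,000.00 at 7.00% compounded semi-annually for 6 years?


Compound interest earned = final amount − principal.
A = P(1 + r/n)^(nt) = $3,000.00 × (1 + 0.07/2)^(2 × 6) = $4,533.21
Interest = A − P = $4,533.21 − $3,000.00 = $1,533.21

Interest = A - P = $1,533.21


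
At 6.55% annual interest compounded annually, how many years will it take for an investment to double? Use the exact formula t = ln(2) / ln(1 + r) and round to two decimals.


Doubling condition: (1 + r)^t = 2
Take ln of both sides: t × ln(1 + r) = ln(2)
t = ln(2) / ln(1 + r)
t = 0.693147 / 0.063444
t = 10.93

t = ln(2) / ln(1 + r) = 10.93 years


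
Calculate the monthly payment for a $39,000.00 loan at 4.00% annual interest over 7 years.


Loan payment formula: PMT = PV × r / (1 − (1 + r)^(−n))
Monthly rate r = 0.04/12 ≈ 0.00333333, n = 84 months
Denominator: 1 − (1 + 0.04/12)^(−84) = 0.243864
PMT = $39,000.00 × (0.04/12) / 0.243864
PMT = $533.08 per month

PMT = PV × r / (1-(1+r)^(-n)) = $533.08/month


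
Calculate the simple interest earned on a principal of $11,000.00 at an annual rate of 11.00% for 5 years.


Simple interest formula: I = P × r × t
I = $11,000.00 × 0.11 × 5
I = $6,050.00

I = P × r × t = $6,050.00
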